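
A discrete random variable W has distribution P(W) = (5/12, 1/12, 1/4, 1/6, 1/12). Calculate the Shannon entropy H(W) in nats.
1.4241 nats

Shannon entropy is H(X) = -Σ p(x) log p(x).

For P = (5/12, 1/12, 1/4, 1/6, 1/12):
H = -5/12 × log_e(5/12) -1/12 × log_e(1/12) -1/4 × log_e(1/4) -1/6 × log_e(1/6) -1/12 × log_e(1/12)
H = 1.4241 nats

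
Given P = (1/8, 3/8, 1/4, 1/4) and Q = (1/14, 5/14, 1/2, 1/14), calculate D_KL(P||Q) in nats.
0.2282 nats

KL divergence: D_KL(P||Q) = Σ p(x) log(p(x)/q(x))

Computing term by term:
  x=0: 1/8 × log_e[(1/8)/(1/14)] = 1/8 × 0.5596 = 0.0700
  x=1: 3/8 × log_e[(3/8)/(5/14)] = 3/8 × 0.0488 = 0.0183
  x=2: 1/4 × log_e[(1/4)/(1/2)] = 1/4 × -0.6931 = -0.1733
  x=3: 1/4 × log_e[(1/4)/(1/14)] = 1/4 × 1.2528 = 0.3132

D_KL(P||Q) = 0.2282 nats

Note: KL divergence is always non-negative and equals 0 iff P = Q.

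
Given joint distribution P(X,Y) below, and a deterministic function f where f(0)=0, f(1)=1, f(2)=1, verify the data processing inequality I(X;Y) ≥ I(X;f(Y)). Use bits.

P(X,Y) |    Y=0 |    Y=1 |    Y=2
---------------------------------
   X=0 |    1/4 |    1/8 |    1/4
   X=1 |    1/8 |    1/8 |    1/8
I(X;Y) = 0.0157, I(X;f(Y)) = 0.0032, inequality holds: 0.0157 ≥ 0.0032

Data Processing Inequality: For any Markov chain X → Y → Z, we have I(X;Y) ≥ I(X;Z).

Here Z = f(Y) is a deterministic function of Y, forming X → Y → Z.

Original I(X;Y) = 0.0157 bits

After applying f:
P(X,Z) where Z=f(Y):
- P(X,Z=0) = P(X,Y=0)
- P(X,Z=1) = P(X,Y=1) + P(X,Y=2)

I(X;Z) = I(X;f(Y)) = 0.0032 bits

Verification: 0.0157 ≥ 0.0032 ✓

Information cannot be created by processing; the function f can only lose information about X.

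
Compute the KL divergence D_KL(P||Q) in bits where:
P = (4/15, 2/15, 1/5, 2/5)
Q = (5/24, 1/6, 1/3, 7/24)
0.0869 bits

KL divergence: D_KL(P||Q) = Σ p(x) log(p(x)/q(x))

Computing term by term:
  x=0: 4/15 × log_2[(4/15)/(5/24)] = 4/15 × 0.3561 = 0.0950
  x=1: 2/15 × log_2[(2/15)/(1/6)] = 2/15 × -0.3219 = -0.0429
  x=2: 1/5 × log_2[(1/5)/(1/3)] = 1/5 × -0.7370 = -0.1474
  x=3: 2/5 × log_2[(2/5)/(7/24)] = 2/5 × 0.4557 = 0.1823

D_KL(P||Q) = 0.0869 bits

Note: KL divergence is always non-negative and equals 0 iff P = Q.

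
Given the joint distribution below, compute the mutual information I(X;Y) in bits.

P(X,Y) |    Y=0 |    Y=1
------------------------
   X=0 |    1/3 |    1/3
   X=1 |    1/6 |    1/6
0.0000 bits

Mutual information: I(X;Y) = H(X) + H(Y) - H(X,Y)

Marginals:
P(X) = (2/3, 1/3), H(X) = 0.9183 bits
P(Y) = (1/2, 1/2), H(Y) = 1.0000 bits

Joint entropy: H(X,Y) = 1.9183 bits

I(X;Y) = 0.9183 + 1.0000 - 1.9183 = 0.0000 bits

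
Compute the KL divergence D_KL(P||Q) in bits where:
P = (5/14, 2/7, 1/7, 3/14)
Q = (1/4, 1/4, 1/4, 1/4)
0.0758 bits

KL divergence: D_KL(P||Q) = Σ p(x) log(p(x)/q(x))

Computing term by term:
  x=0: 5/14 × log_2[(5/14)/(1/4)] = 5/14 × 0.5146 = 0.1838
  x=1: 2/7 × log_2[(2/7)/(1/4)] = 2/7 × 0.1926 = 0.0550
  x=2: 1/7 × log_2[(1/7)/(1/4)] = 1/7 × -0.8074 = -0.1153
  x=3: 3/14 × log_2[(3/14)/(1/4)] = 3/14 × -0.2224 = -0.0477

D_KL(P||Q) = 0.0758 bits

Note: KL divergence is always non-negative and equals 0 iff P = Q.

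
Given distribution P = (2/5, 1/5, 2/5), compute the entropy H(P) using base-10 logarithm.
0.4581 dits

Shannon entropy is H(X) = -Σ p(x) log p(x).

For P = (2/5, 1/5, 2/5):
H = -2/5 × log_10(2/5) -1/5 × log_10(1/5) -2/5 × log_10(2/5)
H = 0.4581 dits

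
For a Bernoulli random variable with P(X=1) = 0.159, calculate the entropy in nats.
0.4380 nats

The binary entropy function is:
H(p) = -p log(p) - (1-p) log(1-p)

H(0.159) = -0.159 × log_e(0.159) - 0.841 × log_e(0.841)
H(0.159) = 0.4380 nats

Note: Binary entropy is maximized at p=0.5 (H=1 bit) and minimized at p=0 or p=1 (H=0).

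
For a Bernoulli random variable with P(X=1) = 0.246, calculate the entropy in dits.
0.2423 dits

The binary entropy function is:
H(p) = -p log(p) - (1-p) log(1-p)

H(0.246) = -0.246 × log_10(0.246) - 0.754 × log_10(0.754)
H(0.246) = 0.2423 dits

Note: Binary entropy is maximized at p=0.5 (H=1 bit) and minimized at p=0 or p=1 (H=0).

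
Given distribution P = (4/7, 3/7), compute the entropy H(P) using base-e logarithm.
0.6829 nats

Shannon entropy is H(X) = -Σ p(x) log p(x).

For P = (4/7, 3/7):
H = -4/7 × log_e(4/7) -3/7 × log_e(3/7)
H = 0.6829 nats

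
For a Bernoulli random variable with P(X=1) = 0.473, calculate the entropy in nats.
0.6917 nats

The binary entropy function is:
H(p) = -p log(p) - (1-p) log(1-p)

H(0.473) = -0.473 × log_e(0.473) - 0.527 × log_e(0.527)
H(0.473) = 0.6917 nats

Note: Binary entropy is maximized at p=0.5 (H=1 bit) and minimized at p=0 or p=1 (H=0).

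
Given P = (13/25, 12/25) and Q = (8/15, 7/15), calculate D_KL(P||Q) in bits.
0.0005 bits

KL divergence: D_KL(P||Q) = Σ p(x) log(p(x)/q(x))

Computing term by term:
  x=0: 13/25 × log_2[(13/25)/(8/15)] = 13/25 × -0.0365 = -0.0190
  x=1: 12/25 × log_2[(12/25)/(7/15)] = 12/25 × 0.0406 = 0.0195

D_KL(P||Q) = 0.0005 bits

Note: KL divergence is always non-negative and equals 0 iff P = Q.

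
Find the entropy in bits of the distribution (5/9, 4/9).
0.9911 bits

Shannon entropy is H(X) = -Σ p(x) log p(x).

For P = (5/9, 4/9):
H = -5/9 × log_2(5/9) -4/9 × log_2(4/9)
H = 0.9911 bits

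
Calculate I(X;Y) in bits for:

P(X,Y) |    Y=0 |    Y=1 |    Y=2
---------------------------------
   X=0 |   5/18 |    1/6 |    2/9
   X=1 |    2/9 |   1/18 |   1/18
0.0419 bits

Mutual information: I(X;Y) = H(X) + H(Y) - H(X,Y)

Marginals:
P(X) = (2/3, 1/3), H(X) = 0.9183 bits
P(Y) = (1/2, 2/9, 5/18), H(Y) = 1.4955 bits

Joint entropy: H(X,Y) = 2.3719 bits

I(X;Y) = 0.9183 + 1.4955 - 2.3719 = 0.0419 bits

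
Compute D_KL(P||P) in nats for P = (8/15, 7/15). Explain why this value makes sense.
0.0000 nats

KL divergence satisfies the Gibbs inequality: D_KL(P||Q) ≥ 0 for all distributions P, Q.

D_KL(P||Q) = Σ p(x) log(p(x)/q(x))
Each term is p(x) × log_e(p(x)/p(x)) = p(x) × log_e(1) = 0, so the sum is 0.
D_KL(P||Q) = 0.0000 nats

When P = Q, the KL divergence is exactly 0, as there is no 'divergence' between identical distributions.

This non-negativity is a fundamental property: relative entropy cannot be negative because it measures how different Q is from P.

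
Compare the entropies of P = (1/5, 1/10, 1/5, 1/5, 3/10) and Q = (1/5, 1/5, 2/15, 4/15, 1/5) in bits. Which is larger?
Q

Computing entropies in bits:
H(P) = 2.2464
H(Q) = 2.2892

Distribution Q has higher entropy.

Intuition: The distribution closer to uniform (more spread out) has higher entropy.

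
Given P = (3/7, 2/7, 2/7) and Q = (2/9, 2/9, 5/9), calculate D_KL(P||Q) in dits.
0.0709 dits

KL divergence: D_KL(P||Q) = Σ p(x) log(p(x)/q(x))

Computing term by term:
  x=0: 3/7 × log_10[(3/7)/(2/9)] = 3/7 × 0.2852 = 0.1222
  x=1: 2/7 × log_10[(2/7)/(2/9)] = 2/7 × 0.1091 = 0.0312
  x=2: 2/7 × log_10[(2/7)/(5/9)] = 2/7 × -0.2888 = -0.0825

D_KL(P||Q) = 0.0709 dits

Note: KL divergence is always non-negative and equals 0 iff P = Q.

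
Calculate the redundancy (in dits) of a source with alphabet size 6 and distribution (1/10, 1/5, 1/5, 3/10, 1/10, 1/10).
0.0417 dits

Redundancy measures how far a source is from maximum entropy:
R = H_max - H(X)

Maximum entropy for 6 symbols: H_max = log_10(6) = 0.7782 dits
Actual entropy: H(X) = 0.7365 dits
Redundancy: R = 0.7782 - 0.7365 = 0.0417 dits

This redundancy represents potential for compression: the source could be compressed by 0.0417 dits per symbol.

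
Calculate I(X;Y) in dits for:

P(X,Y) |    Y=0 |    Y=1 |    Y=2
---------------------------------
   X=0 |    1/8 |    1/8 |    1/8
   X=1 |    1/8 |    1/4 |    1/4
0.0047 dits

Mutual information: I(X;Y) = H(X) + H(Y) - H(X,Y)

Marginals:
P(X) = (3/8, 5/8), H(X) = 0.2873 dits
P(Y) = (1/4, 3/8, 3/8), H(Y) = 0.4700 dits

Joint entropy: H(X,Y) = 0.7526 dits

I(X;Y) = 0.2873 + 0.4700 - 0.7526 = 0.0047 dits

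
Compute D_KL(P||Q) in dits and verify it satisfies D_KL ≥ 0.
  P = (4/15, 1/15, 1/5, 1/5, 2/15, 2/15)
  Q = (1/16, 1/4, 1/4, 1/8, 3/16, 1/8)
0.1352 dits

KL divergence satisfies the Gibbs inequality: D_KL(P||Q) ≥ 0 for all distributions P, Q.

D_KL(P||Q) = Σ p(x) log(p(x)/q(x))
Term by term:
  x=0: 4/15 × log_10[(4/15)/(1/16)] = 0.1680
  x=1: 1/15 × log_10[(1/15)/(1/4)] = -0.0383
  x=2: 1/5 × log_10[(1/5)/(1/4)] = -0.0194
  x=3: 1/5 × log_10[(1/5)/(1/8)] = 0.0408
  x=4: 2/15 × log_10[(2/15)/(3/16)] = -0.0197
  x=5: 2/15 × log_10[(2/15)/(1/8)] = 0.0037
D_KL(P||Q) = 0.1352 dits

D_KL(P||Q) = 0.1352 ≥ 0 ✓

This non-negativity is a fundamental property: relative entropy cannot be negative because it measures how different Q is from P.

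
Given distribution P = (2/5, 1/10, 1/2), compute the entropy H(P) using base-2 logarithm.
1.3610 bits

Shannon entropy is H(X) = -Σ p(x) log p(x).

For P = (2/5, 1/10, 1/2):
H = -2/5 × log_2(2/5) -1/10 × log_2(1/10) -1/2 × log_2(1/2)
H = 1.3610 bits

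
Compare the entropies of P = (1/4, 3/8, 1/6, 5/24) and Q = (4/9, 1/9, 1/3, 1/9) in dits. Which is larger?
P

Computing entropies in dits:
H(P) = 0.5819
H(Q) = 0.5276

Distribution P has higher entropy.

Intuition: The distribution closer to uniform (more spread out) has higher entropy.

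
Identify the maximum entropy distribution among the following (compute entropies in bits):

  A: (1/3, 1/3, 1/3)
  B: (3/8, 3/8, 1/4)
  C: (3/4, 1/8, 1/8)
A

For a discrete distribution over n outcomes, entropy is maximized by the uniform distribution.

Computing entropies:
H(A) = 1.5850 bits
H(B) = 1.5613 bits
H(C) = 1.0613 bits

The uniform distribution (where all probabilities equal 1/3) achieves the maximum entropy of log_2(3) = 1.5850 bits.

Distribution A has the highest entropy.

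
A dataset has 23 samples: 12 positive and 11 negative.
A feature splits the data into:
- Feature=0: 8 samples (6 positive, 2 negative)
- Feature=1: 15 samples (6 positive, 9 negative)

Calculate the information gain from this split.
0.0832 bits

Information Gain = H(Y) - H(Y|Feature)

Before split:
P(positive) = 12/23 = 0.5217
H(Y) = 0.9986 bits

After split:
Feature=0: H = 0.8113 bits (weight = 8/23)
Feature=1: H = 0.9710 bits (weight = 15/23)
H(Y|Feature) = (8/23)×0.8113 + (15/23)×0.9710 = 0.9154 bits

Information Gain = 0.9986 - 0.9154 = 0.0832 bits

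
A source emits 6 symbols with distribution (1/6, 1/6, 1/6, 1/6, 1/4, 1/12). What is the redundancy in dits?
0.0189 dits

Redundancy measures how far a source is from maximum entropy:
R = H_max - H(X)

Maximum entropy for 6 symbols: H_max = log_10(6) = 0.7782 dits
Actual entropy: H(X) = 0.7592 dits
Redundancy: R = 0.7782 - 0.7592 = 0.0189 dits

This redundancy represents potential for compression: the source could be compressed by 0.0189 dits per symbol.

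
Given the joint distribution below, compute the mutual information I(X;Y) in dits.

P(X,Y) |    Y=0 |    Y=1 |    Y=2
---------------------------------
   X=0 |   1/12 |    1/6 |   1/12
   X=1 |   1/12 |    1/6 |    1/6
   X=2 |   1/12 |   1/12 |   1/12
0.0073 dits

Mutual information: I(X;Y) = H(X) + H(Y) - H(X,Y)

Marginals:
P(X) = (1/3, 5/12, 1/4), H(X) = 0.4680 dits
P(Y) = (1/4, 5/12, 1/3), H(Y) = 0.4680 dits

Joint entropy: H(X,Y) = 0.9287 dits

I(X;Y) = 0.4680 + 0.4680 - 0.9287 = 0.0073 dits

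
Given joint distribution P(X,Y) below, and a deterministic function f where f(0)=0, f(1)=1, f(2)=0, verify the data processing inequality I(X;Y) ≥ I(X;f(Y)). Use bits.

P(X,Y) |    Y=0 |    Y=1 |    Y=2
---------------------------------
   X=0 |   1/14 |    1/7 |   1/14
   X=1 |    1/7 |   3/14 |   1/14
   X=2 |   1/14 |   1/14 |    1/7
I(X;Y) = 0.0742, I(X;f(Y)) = 0.0391, inequality holds: 0.0742 ≥ 0.0391

Data Processing Inequality: For any Markov chain X → Y → Z, we have I(X;Y) ≥ I(X;Z).

Here Z = f(Y) is a deterministic function of Y, forming X → Y → Z.

Original I(X;Y) = 0.0742 bits

After applying f:
P(X,Z) where Z=f(Y):
- P(X,Z=0) = P(X,Y=0) + P(X,Y=2)
- P(X,Z=1) = P(X,Y=1)

I(X;Z) = I(X;f(Y)) = 0.0391 bits

Verification: 0.0742 ≥ 0.0391 ✓

Information cannot be created by processing; the function f can only lose information about X.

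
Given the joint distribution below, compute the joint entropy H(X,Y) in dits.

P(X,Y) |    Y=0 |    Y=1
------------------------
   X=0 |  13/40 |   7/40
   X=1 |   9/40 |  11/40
0.5910 dits

Joint entropy is H(X,Y) = -Σ_{x,y} p(x,y) log p(x,y).

Summing over all non-zero entries:
H(X,Y) = -[13/40·log_10(13/40) + 7/40·log_10(7/40) + 9/40·log_10(9/40) + 11/40·log_10(11/40)]
H(X,Y) = 0.5910 dits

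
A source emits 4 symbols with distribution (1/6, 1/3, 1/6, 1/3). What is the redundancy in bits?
0.0817 bits

Redundancy measures how far a source is from maximum entropy:
R = H_max - H(X)

Maximum entropy for 4 symbols: H_max = log_2(4) = 2.0000 bits
Actual entropy: H(X) = 1.9183 bits
Redundancy: R = 2.0000 - 1.9183 = 0.0817 bits

This redundancy represents potential for compression: the source could be compressed by 0.0817 bits per symbol.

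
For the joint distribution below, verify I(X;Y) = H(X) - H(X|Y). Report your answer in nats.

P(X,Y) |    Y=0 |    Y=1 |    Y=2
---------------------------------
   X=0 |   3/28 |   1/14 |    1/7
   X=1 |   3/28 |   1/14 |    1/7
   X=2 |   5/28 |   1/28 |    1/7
I(X;Y) = 0.0189 nats

Mutual information has multiple equivalent forms:
- I(X;Y) = H(X) - H(X|Y)
- I(X;Y) = H(Y) - H(Y|X)
- I(X;Y) = H(X) + H(Y) - H(X,Y)

Computing all quantities:
H(X) = 1.0974, H(Y) = 1.0378, H(X,Y) = 2.1162
H(X|Y) = 1.0784, H(Y|X) = 1.0189

Verification:
H(X) - H(X|Y) = 1.0974 - 1.0784 = 0.0189
H(Y) - H(Y|X) = 1.0378 - 1.0189 = 0.0189
H(X) + H(Y) - H(X,Y) = 1.0974 + 1.0378 - 2.1162 = 0.0189

All forms give I(X;Y) = 0.0189 nats. ✓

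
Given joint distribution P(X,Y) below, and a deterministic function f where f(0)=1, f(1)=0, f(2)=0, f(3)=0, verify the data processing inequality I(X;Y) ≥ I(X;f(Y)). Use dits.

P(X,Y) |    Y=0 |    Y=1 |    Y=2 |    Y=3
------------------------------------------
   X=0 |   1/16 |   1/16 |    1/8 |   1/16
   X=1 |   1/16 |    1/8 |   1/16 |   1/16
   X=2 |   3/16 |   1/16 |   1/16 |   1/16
I(X;Y) = 0.0313, I(X;f(Y)) = 0.0210, inequality holds: 0.0313 ≥ 0.0210

Data Processing Inequality: For any Markov chain X → Y → Z, we have I(X;Y) ≥ I(X;Z).

Here Z = f(Y) is a deterministic function of Y, forming X → Y → Z.

Original I(X;Y) = 0.0313 dits

After applying f:
P(X,Z) where Z=f(Y):
- P(X,Z=0) = P(X,Y=1) + P(X,Y=2) + P(X,Y=3)
- P(X,Z=1) = P(X,Y=0)

I(X;Z) = I(X;f(Y)) = 0.0210 dits

Verification: 0.0313 ≥ 0.0210 ✓

Information cannot be created by processing; the function f can only lose information about X.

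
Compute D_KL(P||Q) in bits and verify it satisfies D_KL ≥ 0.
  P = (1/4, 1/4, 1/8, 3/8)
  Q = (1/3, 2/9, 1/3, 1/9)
0.4199 bits

KL divergence satisfies the Gibbs inequality: D_KL(P||Q) ≥ 0 for all distributions P, Q.

D_KL(P||Q) = Σ p(x) log(p(x)/q(x))
Term by term:
  x=0: 1/4 × log_2[(1/4)/(1/3)] = -0.1038
  x=1: 1/4 × log_2[(1/4)/(2/9)] = 0.0425
  x=2: 1/8 × log_2[(1/8)/(1/3)] = -0.1769
  x=3: 3/8 × log_2[(3/8)/(1/9)] = 0.6581
D_KL(P||Q) = 0.4199 bits

D_KL(P||Q) = 0.4199 ≥ 0 ✓

This non-negativity is a fundamental property: relative entropy cannot be negative because it measures how different Q is from P.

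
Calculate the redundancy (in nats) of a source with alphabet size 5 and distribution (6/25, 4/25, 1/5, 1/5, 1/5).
0.0081 nats

Redundancy measures how far a source is from maximum entropy:
R = H_max - H(X)

Maximum entropy for 5 symbols: H_max = log_e(5) = 1.6094 nats
Actual entropy: H(X) = 1.6014 nats
Redundancy: R = 1.6094 - 1.6014 = 0.0081 nats

This redundancy represents potential for compression: the source could be compressed by 0.0081 nats per symbol.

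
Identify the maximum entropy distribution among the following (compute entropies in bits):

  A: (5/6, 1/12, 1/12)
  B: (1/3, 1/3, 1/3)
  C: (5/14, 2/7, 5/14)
B

For a discrete distribution over n outcomes, entropy is maximized by the uniform distribution.

Computing entropies:
H(A) = 0.8167 bits
H(B) = 1.5850 bits
H(C) = 1.5774 bits

The uniform distribution (where all probabilities equal 1/3) achieves the maximum entropy of log_2(3) = 1.5850 bits.

Distribution B has the highest entropy.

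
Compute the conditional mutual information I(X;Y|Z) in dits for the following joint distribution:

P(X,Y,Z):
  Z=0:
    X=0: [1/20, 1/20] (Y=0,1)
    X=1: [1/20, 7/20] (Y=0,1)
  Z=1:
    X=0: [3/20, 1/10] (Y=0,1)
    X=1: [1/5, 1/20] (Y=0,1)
0.0184 dits

Conditional mutual information: I(X;Y|Z) = H(X|Z) + H(Y|Z) - H(X,Y|Z)

H(Z) = 0.3010
H(X,Z) = 0.5602 → H(X|Z) = 0.2592
H(Y,Z) = 0.5423 → H(Y|Z) = 0.2413
H(X,Y,Z) = 0.7832 → H(X,Y|Z) = 0.4821

I(X;Y|Z) = 0.2592 + 0.2413 - 0.4821 = 0.0184 dits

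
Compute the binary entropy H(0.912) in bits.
0.4298 bits

The binary entropy function is:
H(p) = -p log(p) - (1-p) log(1-p)

H(0.912) = -0.912 × log_2(0.912) - 0.088 × log_2(0.088)
H(0.912) = 0.4298 bits

Note: Binary entropy is maximized at p=0.5 (H=1 bit) and minimized at p=0 or p=1 (H=0).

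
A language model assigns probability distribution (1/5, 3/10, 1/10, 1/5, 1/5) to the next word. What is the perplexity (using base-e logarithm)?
4.7451

Perplexity is e^H (or exp(H) for natural log).

First, H = -Σ p log p = 1.5571 nats
Perplexity = e^1.5571 = 4.7451

Interpretation: The model's uncertainty is equivalent to choosing uniformly among 4.7 options.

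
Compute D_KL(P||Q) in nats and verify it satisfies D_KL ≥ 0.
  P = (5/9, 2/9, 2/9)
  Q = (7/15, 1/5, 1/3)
0.0302 nats

KL divergence satisfies the Gibbs inequality: D_KL(P||Q) ≥ 0 for all distributions P, Q.

D_KL(P||Q) = Σ p(x) log(p(x)/q(x))
Term by term:
  x=0: 5/9 × log_e[(5/9)/(7/15)] = 0.0969
  x=1: 2/9 × log_e[(2/9)/(1/5)] = 0.0234
  x=2: 2/9 × log_e[(2/9)/(1/3)] = -0.0901
D_KL(P||Q) = 0.0302 nats

D_KL(P||Q) = 0.0302 ≥ 0 ✓

This non-negativity is a fundamental property: relative entropy cannot be negative because it measures how different Q is from P.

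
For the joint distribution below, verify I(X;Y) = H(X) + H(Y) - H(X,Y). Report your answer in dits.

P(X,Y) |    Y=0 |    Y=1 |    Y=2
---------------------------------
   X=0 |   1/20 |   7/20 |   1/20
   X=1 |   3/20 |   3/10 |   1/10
I(X;Y) = 0.0137 dits

Mutual information has multiple equivalent forms:
- I(X;Y) = H(X) - H(X|Y)
- I(X;Y) = H(Y) - H(Y|X)
- I(X;Y) = H(X) + H(Y) - H(X,Y)

Computing all quantities:
H(X) = 0.2989, H(Y) = 0.3850, H(X,Y) = 0.6701
H(X|Y) = 0.2851, H(Y|X) = 0.3713

Verification:
H(X) - H(X|Y) = 0.2989 - 0.2851 = 0.0137
H(Y) - H(Y|X) = 0.3850 - 0.3713 = 0.0137
H(X) + H(Y) - H(X,Y) = 0.2989 + 0.3850 - 0.6701 = 0.0137

All forms give I(X;Y) = 0.0137 dits. ✓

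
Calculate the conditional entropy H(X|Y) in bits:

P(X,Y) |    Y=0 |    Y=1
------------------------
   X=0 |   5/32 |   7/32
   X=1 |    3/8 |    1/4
0.9315 bits

Using the chain rule: H(X|Y) = H(X,Y) - H(Y)

First, compute H(X,Y) = 1.9287 bits

Marginal P(Y) = (17/32, 15/32)
H(Y) = 0.9972 bits

H(X|Y) = H(X,Y) - H(Y) = 1.9287 - 0.9972 = 0.9315 bits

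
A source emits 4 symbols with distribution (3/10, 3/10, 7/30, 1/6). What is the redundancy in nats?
0.0257 nats

Redundancy measures how far a source is from maximum entropy:
R = H_max - H(X)

Maximum entropy for 4 symbols: H_max = log_e(4) = 1.3863 nats
Actual entropy: H(X) = 1.3606 nats
Redundancy: R = 1.3863 - 1.3606 = 0.0257 nats

This redundancy represents potential for compression: the source could be compressed by 0.0257 nats per symbol.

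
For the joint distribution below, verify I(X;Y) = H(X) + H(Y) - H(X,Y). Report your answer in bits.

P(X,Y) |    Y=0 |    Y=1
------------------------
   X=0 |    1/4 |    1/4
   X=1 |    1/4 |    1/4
I(X;Y) = 0.0000 bits

Mutual information has multiple equivalent forms:
- I(X;Y) = H(X) - H(X|Y)
- I(X;Y) = H(Y) - H(Y|X)
- I(X;Y) = H(X) + H(Y) - H(X,Y)

Computing all quantities:
H(X) = 1.0000, H(Y) = 1.0000, H(X,Y) = 2.0000
H(X|Y) = 1.0000, H(Y|X) = 1.0000

Verification:
H(X) - H(X|Y) = 1.0000 - 1.0000 = 0.0000
H(Y) - H(Y|X) = 1.0000 - 1.0000 = 0.0000
H(X) + H(Y) - H(X,Y) = 1.0000 + 1.0000 - 2.0000 = 0.0000

All forms give I(X;Y) = 0.0000 bits. ✓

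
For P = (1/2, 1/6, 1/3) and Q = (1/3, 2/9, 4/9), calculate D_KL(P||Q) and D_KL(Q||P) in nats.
D_KL(P||Q) = 0.0589, D_KL(Q||P) = 0.0566

KL divergence is not symmetric: D_KL(P||Q) ≠ D_KL(Q||P) in general.

D_KL(P||Q) = 0.0589 nats
D_KL(Q||P) = 0.0566 nats

No, they are not equal!

This asymmetry is why KL divergence is not a true distance metric.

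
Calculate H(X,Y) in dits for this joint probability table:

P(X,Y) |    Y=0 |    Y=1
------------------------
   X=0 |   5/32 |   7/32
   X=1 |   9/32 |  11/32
0.5847 dits

Joint entropy is H(X,Y) = -Σ_{x,y} p(x,y) log p(x,y).

Summing over all non-zero entries:
H(X,Y) = -[5/32·log_10(5/32) + 7/32·log_10(7/32) + 9/32·log_10(9/32) + 11/32·log_10(11/32)]
H(X,Y) = 0.5847 dits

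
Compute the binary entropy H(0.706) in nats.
0.6057 nats

The binary entropy function is:
H(p) = -p log(p) - (1-p) log(1-p)

H(0.706) = -0.706 × log_e(0.706) - 0.294 × log_e(0.294)
H(0.706) = 0.6057 nats

Note: Binary entropy is maximized at p=0.5 (H=1 bit) and minimized at p=0 or p=1 (H=0).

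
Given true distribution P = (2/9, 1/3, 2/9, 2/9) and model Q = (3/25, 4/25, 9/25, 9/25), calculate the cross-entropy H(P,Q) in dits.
0.6671 dits

Cross-entropy: H(P,Q) = -Σ p(x) log q(x)

Alternatively: H(P,Q) = H(P) + D_KL(P||Q)
H(P) = 0.5945 dits
D_KL(P||Q) = 0.0726 dits

H(P,Q) = 0.5945 + 0.0726 = 0.6671 dits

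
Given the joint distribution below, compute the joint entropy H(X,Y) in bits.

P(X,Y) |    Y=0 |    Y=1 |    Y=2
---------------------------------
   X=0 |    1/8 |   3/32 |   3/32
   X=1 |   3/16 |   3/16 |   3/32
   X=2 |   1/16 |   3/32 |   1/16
3.0613 bits

Joint entropy is H(X,Y) = -Σ_{x,y} p(x,y) log p(x,y).

Summing over all non-zero entries:
H(X,Y) = -[1/8·log_2(1/8) + 3/32·log_2(3/32) + 3/32·log_2(3/32) + 3/16·log_2(3/16) + 3/16·log_2(3/16) + 3/32·log_2(3/32) + 1/16·log_2(1/16) + 3/32·log_2(3/32) + 1/16·log_2(1/16)]
H(X,Y) = 3.0613 bits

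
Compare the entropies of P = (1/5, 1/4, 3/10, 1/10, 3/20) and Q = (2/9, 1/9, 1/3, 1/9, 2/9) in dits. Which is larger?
P

Computing entropies in dits:
H(P) = 0.6708
H(Q) = 0.6614

Distribution P has higher entropy.

Intuition: The distribution closer to uniform (more spread out) has higher entropy.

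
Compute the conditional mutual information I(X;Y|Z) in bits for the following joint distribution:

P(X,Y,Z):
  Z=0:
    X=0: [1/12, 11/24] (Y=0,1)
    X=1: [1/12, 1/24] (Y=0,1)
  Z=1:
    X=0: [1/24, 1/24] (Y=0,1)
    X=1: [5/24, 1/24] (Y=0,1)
0.1152 bits

Conditional mutual information: I(X;Y|Z) = H(X|Z) + H(Y|Z) - H(X,Y|Z)

H(Z) = 0.9183
H(X,Z) = 1.6529 → H(X|Z) = 0.7346
H(Y,Z) = 1.7296 → H(Y|Z) = 0.8113
H(X,Y,Z) = 2.3490 → H(X,Y|Z) = 1.4307

I(X;Y|Z) = 0.7346 + 0.8113 - 1.4307 = 0.1152 bits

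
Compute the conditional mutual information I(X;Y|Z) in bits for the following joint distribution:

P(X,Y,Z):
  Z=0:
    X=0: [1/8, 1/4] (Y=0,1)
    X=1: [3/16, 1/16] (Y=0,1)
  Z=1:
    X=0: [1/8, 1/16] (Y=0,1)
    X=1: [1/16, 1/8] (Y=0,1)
0.1085 bits

Conditional mutual information: I(X;Y|Z) = H(X|Z) + H(Y|Z) - H(X,Y|Z)

H(Z) = 0.9544
H(X,Z) = 1.9363 → H(X|Z) = 0.9818
H(Y,Z) = 1.9544 → H(Y|Z) = 1.0000
H(X,Y,Z) = 2.8278 → H(X,Y|Z) = 1.8734

I(X;Y|Z) = 0.9818 + 1.0000 - 1.8734 = 0.1085 bits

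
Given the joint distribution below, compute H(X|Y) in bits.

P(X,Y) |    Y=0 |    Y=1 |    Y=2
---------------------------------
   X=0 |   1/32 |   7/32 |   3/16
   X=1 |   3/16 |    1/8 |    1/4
0.8855 bits

Using the chain rule: H(X|Y) = H(X,Y) - H(Y)

First, compute H(X,Y) = 2.4165 bits

Marginal P(Y) = (7/32, 11/32, 7/16)
H(Y) = 1.5310 bits

H(X|Y) = H(X,Y) - H(Y) = 2.4165 - 1.5310 = 0.8855 bits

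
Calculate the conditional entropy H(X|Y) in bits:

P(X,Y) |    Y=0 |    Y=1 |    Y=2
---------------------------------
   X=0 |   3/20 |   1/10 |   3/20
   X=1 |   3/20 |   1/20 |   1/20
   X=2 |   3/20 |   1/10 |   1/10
1.5315 bits

Using the chain rule: H(X|Y) = H(X,Y) - H(Y)

First, compute H(X,Y) = 3.0710 bits

Marginal P(Y) = (9/20, 1/4, 3/10)
H(Y) = 1.5395 bits

H(X|Y) = H(X,Y) - H(Y) = 3.0710 - 1.5395 = 1.5315 bits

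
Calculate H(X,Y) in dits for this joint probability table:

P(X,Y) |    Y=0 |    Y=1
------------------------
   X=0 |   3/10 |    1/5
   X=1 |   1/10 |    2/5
0.5558 dits

Joint entropy is H(X,Y) = -Σ_{x,y} p(x,y) log p(x,y).

Summing over all non-zero entries:
H(X,Y) = -[3/10·log_10(3/10) + 1/5·log_10(1/5) + 1/10·log_10(1/10) + 2/5·log_10(2/5)]
H(X,Y) = 0.5558 dits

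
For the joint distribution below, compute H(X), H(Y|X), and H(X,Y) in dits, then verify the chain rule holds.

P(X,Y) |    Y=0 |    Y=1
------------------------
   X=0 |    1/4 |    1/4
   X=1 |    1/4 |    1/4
H(X,Y) = 0.6021, H(X) = 0.3010, H(Y|X) = 0.3010 (all in dits)

Chain rule: H(X,Y) = H(X) + H(Y|X)

Left side — joint entropy directly:
H(X,Y) = -Σ p(x,y) log p(x,y) = 0.6021 dits

Right side — compute H(Y|X) from the conditional distributions:
P(X) = (1/2, 1/2), so H(X) = 0.3010 dits
H(Y|X) = Σ_x P(X=x) · H(Y|X=x):
  P(Y|X=0) = (1/2, 1/2), H(Y|X=0) = 0.3010, weight P(X=0) = 1/2
  P(Y|X=1) = (1/2, 1/2), H(Y|X=1) = 0.3010, weight P(X=1) = 1/2
H(Y|X) = 0.3010 dits

H(X) + H(Y|X) = 0.3010 + 0.3010 = 0.6021 dits

Both sides equal 0.6021 dits. ✓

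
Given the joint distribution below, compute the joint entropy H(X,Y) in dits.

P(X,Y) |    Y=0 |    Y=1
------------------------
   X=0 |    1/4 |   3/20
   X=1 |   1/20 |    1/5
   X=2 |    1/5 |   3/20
0.7423 dits

Joint entropy is H(X,Y) = -Σ_{x,y} p(x,y) log p(x,y).

Summing over all non-zero entries:
H(X,Y) = -[1/4·log_10(1/4) + 3/20·log_10(3/20) + 1/20·log_10(1/20) + 1/5·log_10(1/5) + 1/5·log_10(1/5) + 3/20·log_10(3/20)]
H(X,Y) = 0.7423 dits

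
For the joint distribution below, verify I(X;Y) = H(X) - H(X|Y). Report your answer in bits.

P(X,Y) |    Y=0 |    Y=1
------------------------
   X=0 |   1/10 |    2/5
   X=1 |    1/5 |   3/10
I(X;Y) = 0.0349 bits

Mutual information has multiple equivalent forms:
- I(X;Y) = H(X) - H(X|Y)
- I(X;Y) = H(Y) - H(Y|X)
- I(X;Y) = H(X) + H(Y) - H(X,Y)

Computing all quantities:
H(X) = 1.0000, H(Y) = 0.8813, H(X,Y) = 1.8464
H(X|Y) = 0.9651, H(Y|X) = 0.8464

Verification:
H(X) - H(X|Y) = 1.0000 - 0.9651 = 0.0349
H(Y) - H(Y|X) = 0.8813 - 0.8464 = 0.0349
H(X) + H(Y) - H(X,Y) = 1.0000 + 0.8813 - 1.8464 = 0.0349

All forms give I(X;Y) = 0.0349 bits. ✓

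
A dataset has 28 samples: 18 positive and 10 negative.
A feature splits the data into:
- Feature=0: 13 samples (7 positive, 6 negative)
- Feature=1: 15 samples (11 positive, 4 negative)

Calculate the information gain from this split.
0.0298 bits

Information Gain = H(Y) - H(Y|Feature)

Before split:
P(positive) = 18/28 = 0.6429
H(Y) = 0.9403 bits

After split:
Feature=0: H = 0.9957 bits (weight = 13/28)
Feature=1: H = 0.8366 bits (weight = 15/28)
H(Y|Feature) = (13/28)×0.9957 + (15/28)×0.8366 = 0.9105 bits

Information Gain = 0.9403 - 0.9105 = 0.0298 bits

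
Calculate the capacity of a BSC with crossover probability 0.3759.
0.0449 bits

For a binary symmetric channel (BSC) with error probability p:
Capacity C = 1 - H(p) bits per symbol

where H(p) = -p log₂(p) - (1-p) log₂(1-p) is the binary entropy function.

H(0.3759) = 0.9551 bits
C = 1 - 0.9551 = 0.0449 bits per symbol

This means we can reliably transmit up to 0.0449 bits of information per channel use.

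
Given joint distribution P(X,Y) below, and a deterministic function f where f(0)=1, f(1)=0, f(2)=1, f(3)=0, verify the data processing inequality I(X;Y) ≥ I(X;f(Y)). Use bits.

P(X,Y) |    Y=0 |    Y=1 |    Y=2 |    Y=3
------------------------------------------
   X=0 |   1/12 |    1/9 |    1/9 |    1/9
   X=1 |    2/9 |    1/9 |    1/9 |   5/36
I(X;Y) = 0.0294, I(X;f(Y)) = 0.0077, inequality holds: 0.0294 ≥ 0.0077

Data Processing Inequality: For any Markov chain X → Y → Z, we have I(X;Y) ≥ I(X;Z).

Here Z = f(Y) is a deterministic function of Y, forming X → Y → Z.

Original I(X;Y) = 0.0294 bits

After applying f:
P(X,Z) where Z=f(Y):
- P(X,Z=0) = P(X,Y=1) + P(X,Y=3)
- P(X,Z=1) = P(X,Y=0) + P(X,Y=2)

I(X;Z) = I(X;f(Y)) = 0.0077 bits

Verification: 0.0294 ≥ 0.0077 ✓

Information cannot be created by processing; the function f can only lose information about X.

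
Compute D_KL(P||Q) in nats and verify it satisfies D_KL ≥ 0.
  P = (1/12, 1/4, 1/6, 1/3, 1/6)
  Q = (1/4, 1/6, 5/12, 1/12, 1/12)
0.4347 nats

KL divergence satisfies the Gibbs inequality: D_KL(P||Q) ≥ 0 for all distributions P, Q.

D_KL(P||Q) = Σ p(x) log(p(x)/q(x))
Term by term:
  x=0: 1/12 × log_e[(1/12)/(1/4)] = -0.0916
  x=1: 1/4 × log_e[(1/4)/(1/6)] = 0.1014
  x=2: 1/6 × log_e[(1/6)/(5/12)] = -0.1527
  x=3: 1/3 × log_e[(1/3)/(1/12)] = 0.4621
  x=4: 1/6 × log_e[(1/6)/(1/12)] = 0.1155
D_KL(P||Q) = 0.4347 nats

D_KL(P||Q) = 0.4347 ≥ 0 ✓

This non-negativity is a fundamental property: relative entropy cannot be negative because it measures how different Q is from P.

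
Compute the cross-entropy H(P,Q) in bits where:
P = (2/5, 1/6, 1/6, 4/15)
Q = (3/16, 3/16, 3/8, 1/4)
2.1377 bits

Cross-entropy: H(P,Q) = -Σ p(x) log q(x)

Alternatively: H(P,Q) = H(P) + D_KL(P||Q)
H(P) = 1.8989 bits
D_KL(P||Q) = 0.2388 bits

H(P,Q) = 1.8989 + 0.2388 = 2.1377 bits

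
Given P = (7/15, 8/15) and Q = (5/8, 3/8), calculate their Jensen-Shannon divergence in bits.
0.0183 bits

Jensen-Shannon divergence is:
JSD(P||Q) = 0.5 × D_KL(P||M) + 0.5 × D_KL(Q||M)
where M = 0.5 × (P + Q) is the mixture distribution.

M = 0.5 × (7/15, 8/15) + 0.5 × (5/8, 3/8) = (0.545833, 0.454167)

D_KL(P||M) = 0.0181 bits
D_KL(Q||M) = 0.0185 bits

JSD(P||Q) = 0.5 × 0.0181 + 0.5 × 0.0185 = 0.0183 bits

Unlike KL divergence, JSD is symmetric and bounded: 0 ≤ JSD ≤ log(2).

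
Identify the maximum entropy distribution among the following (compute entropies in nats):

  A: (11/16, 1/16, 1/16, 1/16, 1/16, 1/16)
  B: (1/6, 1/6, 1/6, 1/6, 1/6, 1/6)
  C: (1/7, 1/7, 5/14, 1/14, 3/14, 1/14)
B

For a discrete distribution over n outcomes, entropy is maximized by the uniform distribution.

Computing entropies:
H(A) = 1.1240 nats
H(B) = 1.7918 nats
H(C) = 1.6308 nats

The uniform distribution (where all probabilities equal 1/6) achieves the maximum entropy of log_e(6) = 1.7918 nats.

Distribution B has the highest entropy.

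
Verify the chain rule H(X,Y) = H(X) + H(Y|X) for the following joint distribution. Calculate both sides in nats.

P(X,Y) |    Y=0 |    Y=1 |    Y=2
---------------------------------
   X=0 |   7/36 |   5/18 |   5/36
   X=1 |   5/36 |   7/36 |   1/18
H(X,Y) = 1.7016, H(X) = 0.6682, H(Y|X) = 1.0333 (all in nats)

Chain rule: H(X,Y) = H(X) + H(Y|X)

Left side — joint entropy directly:
H(X,Y) = -Σ p(x,y) log p(x,y) = 1.7016 nats

Right side — compute H(Y|X) from the conditional distributions:
P(X) = (11/18, 7/18), so H(X) = 0.6682 nats
H(Y|X) = Σ_x P(X=x) · H(Y|X=x):
  P(Y|X=0) = (7/22, 5/11, 5/22), H(Y|X=0) = 1.0595, weight P(X=0) = 11/18
  P(Y|X=1) = (5/14, 1/2, 1/7), H(Y|X=1) = 0.9923, weight P(X=1) = 7/18
H(Y|X) = 1.0333 nats

H(X) + H(Y|X) = 0.6682 + 1.0333 = 1.7016 nats

Both sides equal 1.7016 nats. ✓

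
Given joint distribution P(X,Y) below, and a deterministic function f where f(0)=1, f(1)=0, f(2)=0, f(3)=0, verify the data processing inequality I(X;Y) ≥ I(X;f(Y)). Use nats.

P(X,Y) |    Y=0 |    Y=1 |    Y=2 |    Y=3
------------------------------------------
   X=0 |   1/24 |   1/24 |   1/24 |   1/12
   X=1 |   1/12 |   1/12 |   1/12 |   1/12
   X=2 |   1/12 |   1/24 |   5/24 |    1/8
I(X;Y) = 0.0427, I(X;f(Y)) = 0.0027, inequality holds: 0.0427 ≥ 0.0027

Data Processing Inequality: For any Markov chain X → Y → Z, we have I(X;Y) ≥ I(X;Z).

Here Z = f(Y) is a deterministic function of Y, forming X → Y → Z.

Original I(X;Y) = 0.0427 nats

After applying f:
P(X,Z) where Z=f(Y):
- P(X,Z=0) = P(X,Y=1) + P(X,Y=2) + P(X,Y=3)
- P(X,Z=1) = P(X,Y=0)

I(X;Z) = I(X;f(Y)) = 0.0027 nats

Verification: 0.0427 ≥ 0.0027 ✓

Information cannot be created by processing; the function f can only lose information about X.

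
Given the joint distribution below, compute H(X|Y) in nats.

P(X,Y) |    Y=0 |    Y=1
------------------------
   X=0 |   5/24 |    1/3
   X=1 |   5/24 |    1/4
0.6872 nats

Using the chain rule: H(X|Y) = H(X,Y) - H(Y)

First, compute H(X,Y) = 1.3664 nats

Marginal P(Y) = (5/12, 7/12)
H(Y) = 0.6792 nats

H(X|Y) = H(X,Y) - H(Y) = 1.3664 - 0.6792 = 0.6872 nats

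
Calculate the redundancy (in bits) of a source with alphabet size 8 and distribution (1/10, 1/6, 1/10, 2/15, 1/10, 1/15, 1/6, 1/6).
0.0629 bits

Redundancy measures how far a source is from maximum entropy:
R = H_max - H(X)

Maximum entropy for 8 symbols: H_max = log_2(8) = 3.0000 bits
Actual entropy: H(X) = 2.9371 bits
Redundancy: R = 3.0000 - 2.9371 = 0.0629 bits

This redundancy represents potential for compression: the source could be compressed by 0.0629 bits per symbol.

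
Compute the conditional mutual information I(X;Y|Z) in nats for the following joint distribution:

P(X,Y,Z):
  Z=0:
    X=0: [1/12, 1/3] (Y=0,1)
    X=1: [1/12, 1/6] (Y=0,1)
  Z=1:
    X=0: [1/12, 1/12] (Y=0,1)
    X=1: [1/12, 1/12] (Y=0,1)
0.0073 nats

Conditional mutual information: I(X;Y|Z) = H(X|Z) + H(Y|Z) - H(X,Y|Z)

H(Z) = 0.6365
H(X,Z) = 1.3086 → H(X|Z) = 0.6721
H(Y,Z) = 1.2425 → H(Y|Z) = 0.6059
H(X,Y,Z) = 1.9073 → H(X,Y|Z) = 1.2708

I(X;Y|Z) = 0.6721 + 0.6059 - 1.2708 = 0.0073 nats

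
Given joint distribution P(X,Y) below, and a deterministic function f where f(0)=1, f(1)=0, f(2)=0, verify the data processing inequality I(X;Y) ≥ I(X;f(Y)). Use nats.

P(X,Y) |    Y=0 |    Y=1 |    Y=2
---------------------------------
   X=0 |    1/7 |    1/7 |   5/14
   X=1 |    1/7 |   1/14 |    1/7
I(X;Y) = 0.0182, I(X;f(Y)) = 0.0174, inequality holds: 0.0182 ≥ 0.0174

Data Processing Inequality: For any Markov chain X → Y → Z, we have I(X;Y) ≥ I(X;Z).

Here Z = f(Y) is a deterministic function of Y, forming X → Y → Z.

Original I(X;Y) = 0.0182 nats

After applying f:
P(X,Z) where Z=f(Y):
- P(X,Z=0) = P(X,Y=1) + P(X,Y=2)
- P(X,Z=1) = P(X,Y=0)

I(X;Z) = I(X;f(Y)) = 0.0174 nats

Verification: 0.0182 ≥ 0.0174 ✓

Information cannot be created by processing; the function f can only lose information about X.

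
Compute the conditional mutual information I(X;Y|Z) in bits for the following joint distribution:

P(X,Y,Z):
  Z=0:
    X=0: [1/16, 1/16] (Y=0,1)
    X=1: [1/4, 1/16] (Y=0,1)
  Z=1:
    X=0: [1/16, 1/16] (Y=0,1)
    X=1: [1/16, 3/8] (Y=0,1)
0.0730 bits

Conditional mutual information: I(X;Y|Z) = H(X|Z) + H(Y|Z) - H(X,Y|Z)

H(Z) = 0.9887
H(X,Z) = 1.7962 → H(X|Z) = 0.8075
H(Y,Z) = 1.7962 → H(Y|Z) = 0.8075
H(X,Y,Z) = 2.5306 → H(X,Y|Z) = 1.5419

I(X;Y|Z) = 0.8075 + 0.8075 - 1.5419 = 0.0730 bits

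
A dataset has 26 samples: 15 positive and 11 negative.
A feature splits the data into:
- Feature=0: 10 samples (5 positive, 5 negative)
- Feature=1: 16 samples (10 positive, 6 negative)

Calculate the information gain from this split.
0.0109 bits

Information Gain = H(Y) - H(Y|Feature)

Before split:
P(positive) = 15/26 = 0.5769
H(Y) = 0.9829 bits

After split:
Feature=0: H = 1.0000 bits (weight = 10/26)
Feature=1: H = 0.9544 bits (weight = 16/26)
H(Y|Feature) = (10/26)×1.0000 + (16/26)×0.9544 = 0.9720 bits

Information Gain = 0.9829 - 0.9720 = 0.0109 bits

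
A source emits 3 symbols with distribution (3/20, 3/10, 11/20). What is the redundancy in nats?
0.1240 nats

Redundancy measures how far a source is from maximum entropy:
R = H_max - H(X)

Maximum entropy for 3 symbols: H_max = log_e(3) = 1.0986 nats
Actual entropy: H(X) = 0.9746 nats
Redundancy: R = 1.0986 - 0.9746 = 0.1240 nats

This redundancy represents potential for compression: the source could be compressed by 0.1240 nats per symbol.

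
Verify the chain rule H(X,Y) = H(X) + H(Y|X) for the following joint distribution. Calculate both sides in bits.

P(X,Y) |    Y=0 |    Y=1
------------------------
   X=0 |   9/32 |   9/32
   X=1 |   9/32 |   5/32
H(X,Y) = 1.9626, H(X) = 0.9887, H(Y|X) = 0.9739 (all in bits)

Chain rule: H(X,Y) = H(X) + H(Y|X)

Left side — joint entropy directly:
H(X,Y) = -Σ p(x,y) log p(x,y) = 1.9626 bits

Right side — compute H(Y|X) from the conditional distributions:
P(X) = (9/16, 7/16), so H(X) = 0.9887 bits
H(Y|X) = Σ_x P(X=x) · H(Y|X=x):
  P(Y|X=0) = (1/2, 1/2), H(Y|X=0) = 1.0000, weight P(X=0) = 9/16
  P(Y|X=1) = (9/14, 5/14), H(Y|X=1) = 0.9403, weight P(X=1) = 7/16
H(Y|X) = 0.9739 bits

H(X) + H(Y|X) = 0.9887 + 0.9739 = 1.9626 bits

Both sides equal 1.9626 bits. ✓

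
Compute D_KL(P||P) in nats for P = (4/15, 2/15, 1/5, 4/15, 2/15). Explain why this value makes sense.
0.0000 nats

KL divergence satisfies the Gibbs inequality: D_KL(P||Q) ≥ 0 for all distributions P, Q.

D_KL(P||Q) = Σ p(x) log(p(x)/q(x))
Each term is p(x) × log_e(p(x)/p(x)) = p(x) × log_e(1) = 0, so the sum is 0.
D_KL(P||Q) = 0.0000 nats

When P = Q, the KL divergence is exactly 0, as there is no 'divergence' between identical distributions.

This non-negativity is a fundamental property: relative entropy cannot be negative because it measures how different Q is from P.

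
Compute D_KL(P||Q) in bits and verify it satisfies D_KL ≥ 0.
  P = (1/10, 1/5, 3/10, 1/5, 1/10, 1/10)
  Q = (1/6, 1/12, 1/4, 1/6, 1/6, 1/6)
0.1630 bits

KL divergence satisfies the Gibbs inequality: D_KL(P||Q) ≥ 0 for all distributions P, Q.

D_KL(P||Q) = Σ p(x) log(p(x)/q(x))
Term by term:
  x=0: 1/10 × log_2[(1/10)/(1/6)] = -0.0737
  x=1: 1/5 × log_2[(1/5)/(1/12)] = 0.2526
  x=2: 3/10 × log_2[(3/10)/(1/4)] = 0.0789
  x=3: 1/5 × log_2[(1/5)/(1/6)] = 0.0526
  x=4: 1/10 × log_2[(1/10)/(1/6)] = -0.0737
  x=5: 1/10 × log_2[(1/10)/(1/6)] = -0.0737
D_KL(P||Q) = 0.1630 bits

D_KL(P||Q) = 0.1630 ≥ 0 ✓

This non-negativity is a fundamental property: relative entropy cannot be negative because it measures how different Q is from P.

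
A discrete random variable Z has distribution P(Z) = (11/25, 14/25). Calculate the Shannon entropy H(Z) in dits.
0.2979 dits

Shannon entropy is H(X) = -Σ p(x) log p(x).

For P = (11/25, 14/25):
H = -11/25 × log_10(11/25) -14/25 × log_10(14/25)
H = 0.2979 dits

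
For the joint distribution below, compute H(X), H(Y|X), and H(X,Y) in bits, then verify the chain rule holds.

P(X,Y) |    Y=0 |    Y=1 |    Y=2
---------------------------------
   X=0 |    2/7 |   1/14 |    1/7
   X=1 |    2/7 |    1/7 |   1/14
H(X,Y) = 2.3788, H(X) = 1.0000, H(Y|X) = 1.3788 (all in bits)

Chain rule: H(X,Y) = H(X) + H(Y|X)

Left side — joint entropy directly:
H(X,Y) = -Σ p(x,y) log p(x,y) = 2.3788 bits

Right side — compute H(Y|X) from the conditional distributions:
P(X) = (1/2, 1/2), so H(X) = 1.0000 bits
H(Y|X) = Σ_x P(X=x) · H(Y|X=x):
  P(Y|X=0) = (4/7, 1/7, 2/7), H(Y|X=0) = 1.3788, weight P(X=0) = 1/2
  P(Y|X=1) = (4/7, 2/7, 1/7), H(Y|X=1) = 1.3788, weight P(X=1) = 1/2
H(Y|X) = 1.3788 bits

H(X) + H(Y|X) = 1.0000 + 1.3788 = 2.3788 bits

Both sides equal 2.3788 bits. ✓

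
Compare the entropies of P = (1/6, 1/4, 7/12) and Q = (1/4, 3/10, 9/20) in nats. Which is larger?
Q

Computing entropies in nats:
H(P) = 0.9596
H(Q) = 1.0671

Distribution Q has higher entropy.

Intuition: The distribution closer to uniform (more spread out) has higher entropy.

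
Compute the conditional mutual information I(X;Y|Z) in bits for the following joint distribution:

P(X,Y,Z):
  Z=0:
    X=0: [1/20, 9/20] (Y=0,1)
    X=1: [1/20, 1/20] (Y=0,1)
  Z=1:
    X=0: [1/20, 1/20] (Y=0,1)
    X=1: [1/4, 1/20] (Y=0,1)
0.0850 bits

Conditional mutual information: I(X;Y|Z) = H(X|Z) + H(Y|Z) - H(X,Y|Z)

H(Z) = 0.9710
H(X,Z) = 1.6855 → H(X|Z) = 0.7145
H(Y,Z) = 1.6855 → H(Y|Z) = 0.7145
H(X,Y,Z) = 2.3150 → H(X,Y|Z) = 1.3440

I(X;Y|Z) = 0.7145 + 0.7145 - 1.3440 = 0.0850 bits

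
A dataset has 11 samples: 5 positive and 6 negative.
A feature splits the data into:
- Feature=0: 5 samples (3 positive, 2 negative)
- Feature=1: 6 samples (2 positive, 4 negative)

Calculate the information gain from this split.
0.0518 bits

Information Gain = H(Y) - H(Y|Feature)

Before split:
P(positive) = 5/11 = 0.4545
H(Y) = 0.9940 bits

After split:
Feature=0: H = 0.9710 bits (weight = 5/11)
Feature=1: H = 0.9183 bits (weight = 6/11)
H(Y|Feature) = (5/11)×0.9710 + (6/11)×0.9183 = 0.9422 bits

Information Gain = 0.9940 - 0.9422 = 0.0518 bits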